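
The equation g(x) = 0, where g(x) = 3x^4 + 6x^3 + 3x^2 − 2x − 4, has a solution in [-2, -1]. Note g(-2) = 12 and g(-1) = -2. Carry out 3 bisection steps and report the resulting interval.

[-1.5, -1.375]

midpoint -1.5: g = 0.6875 > 0 → [-1.5, -1]
midpoint -1.25: g = -1.207031 < 0 → [-1.5, -1.25]
midpoint -1.375: g = -0.452393 < 0 → [-1.5, -1.375]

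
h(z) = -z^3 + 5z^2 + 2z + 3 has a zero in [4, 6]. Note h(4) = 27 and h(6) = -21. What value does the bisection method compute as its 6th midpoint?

5.46875

z = 5 gives h = 13, positive; keep [5, 6]
z = 5.5 gives h = -1.125, negative; keep [5, 5.5]
z = 5.25 gives h = 6.609375, positive; keep [5.25, 5.5]
z = 5.375 gives h = 2.916, positive; keep [5.375, 5.5]
z = 5.4375 gives h = 0.9397, positive; keep [5.4375, 5.5]
z = 5.46875 gives h = -0.0815, negative; keep [5.4375, 5.46875]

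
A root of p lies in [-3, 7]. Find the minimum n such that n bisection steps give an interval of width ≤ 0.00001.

20

Width after n steps is 10/2^n. Need 2^n ≥ 10/0.00001 = 1000000.
2^19 = 524288 < 1000000 ≤ 2^20 = 1048576, so n = 20.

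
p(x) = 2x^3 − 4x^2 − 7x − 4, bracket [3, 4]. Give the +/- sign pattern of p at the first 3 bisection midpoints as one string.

midpoint 3.5: p = 8.25 > 0 → [3, 3.5]
midpoint 3.25: p = -0.34375 < 0 → [3.25, 3.5]
midpoint 3.375: p = 3.699219 > 0 → [3.25, 3.375]

+-+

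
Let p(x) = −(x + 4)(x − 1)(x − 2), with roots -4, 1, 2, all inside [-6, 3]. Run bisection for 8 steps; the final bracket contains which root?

-4

m = -1.5, p(m) = -21.875 (−); new bracket [-6, -1.5]
m = -3.75, p(m) = -6.828125 (−); new bracket [-6, -3.75]
m = -4.875, p(m) = 35.341797 (+); new bracket [-4.875, -3.75]
m = -4.3125, p(m) = 10.4797 (+); new bracket [-4.3125, -3.75]
m = -4.03125, p(m) = 0.9483 (+); new bracket [-4.03125, -3.75]
m = -3.890625, p(m) = -3.151 (−); new bracket [-4.03125, -3.890625]
m = -3.9609375, p(m) = -1.1551 (−); new bracket [-4.03125, -3.9609375]
m = -3.99609375, p(m) = -0.117 (−); new bracket [-4.03125, -3.99609375]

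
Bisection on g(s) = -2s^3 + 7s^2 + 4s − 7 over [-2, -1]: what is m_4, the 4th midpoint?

s = -1.5 gives g = 9.5, positive; keep [-1.5, -1]
s = -1.25 gives g = 2.84375, positive; keep [-1.25, -1]
s = -1.125 gives g = 0.207031, positive; keep [-1.125, -1]
s = -1.0625 gives g = -0.9487, negative; keep [-1.125, -1.0625]

-1.0625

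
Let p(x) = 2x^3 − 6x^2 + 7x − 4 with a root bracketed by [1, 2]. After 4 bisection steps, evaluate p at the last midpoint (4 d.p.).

-0.0815

midpoint 1.5: p = -0.25 < 0 → [1.5, 2]
midpoint 1.75: p = 0.59375 > 0 → [1.5, 1.75]
midpoint 1.625: p = 0.113281 > 0 → [1.5, 1.625]
midpoint 1.5625: p = -0.0815 < 0 → [1.5625, 1.625]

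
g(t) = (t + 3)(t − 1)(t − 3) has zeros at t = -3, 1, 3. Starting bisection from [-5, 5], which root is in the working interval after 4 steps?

-3

m = 0, g(m) = 9 (+); new bracket [-5, 0]
m = -2.5, g(m) = 9.625 (+); new bracket [-5, -2.5]
m = -3.75, g(m) = -24.046875 (−); new bracket [-3.75, -2.5]
m = -3.125, g(m) = -3.1582 (−); new bracket [-3.125, -2.5]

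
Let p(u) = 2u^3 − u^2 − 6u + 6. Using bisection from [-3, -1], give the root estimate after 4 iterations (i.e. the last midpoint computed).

-1.875

p(-2) = -2 < 0, so the root lies in [-2, -1]
p(-1.5) = 6 > 0, so the root lies in [-2, -1.5]
p(-1.75) = 2.71875 > 0, so the root lies in [-2, -1.75]
p(-1.875) = 0.5508 > 0, so the root lies in [-2, -1.875]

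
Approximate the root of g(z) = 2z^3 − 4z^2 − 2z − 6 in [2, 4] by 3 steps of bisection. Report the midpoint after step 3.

g(3) = 6 > 0, so the root lies in [2, 3]
g(2.5) = -4.75 < 0, so the root lies in [2.5, 3]
g(2.75) = -0.15625 < 0, so the root lies in [2.75, 3]

2.75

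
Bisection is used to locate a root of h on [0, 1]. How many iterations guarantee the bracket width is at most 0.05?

5

Width after n steps is 1/2^n. Need 2^n ≥ 1/0.05 = 20.
2^4 = 16 < 20 ≤ 2^5 = 32, so n = 5.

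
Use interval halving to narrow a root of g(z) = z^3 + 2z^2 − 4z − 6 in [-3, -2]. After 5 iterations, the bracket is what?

[-2.65625, -2.625]

midpoint -2.5: g = 0.875 > 0 → [-3, -2.5]
midpoint -2.75: g = -0.671875 < 0 → [-2.75, -2.5]
midpoint -2.625: g = 0.193359 > 0 → [-2.75, -2.625]
midpoint -2.6875: g = -0.2156 < 0 → [-2.6875, -2.625]
midpoint -2.65625: g = -0.0053 < 0 → [-2.65625, -2.625]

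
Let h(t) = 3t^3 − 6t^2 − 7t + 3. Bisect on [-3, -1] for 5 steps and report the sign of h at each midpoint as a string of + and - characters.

t = -2 gives h = -31, negative; keep [-2, -1]
t = -1.5 gives h = -10.125, negative; keep [-1.5, -1]
t = -1.25 gives h = -3.484375, negative; keep [-1.25, -1]
t = -1.125 gives h = -0.9902, negative; keep [-1.125, -1]
t = -1.0625 gives h = 0.0657, positive; keep [-1.125, -1.0625]

----+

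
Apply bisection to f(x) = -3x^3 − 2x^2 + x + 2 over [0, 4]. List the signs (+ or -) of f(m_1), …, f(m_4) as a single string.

midpoint 2: f = -28 < 0 → [0, 2]
midpoint 1: f = -2 < 0 → [0, 1]
midpoint 0.5: f = 1.625 > 0 → [0.5, 1]
midpoint 0.75: f = 0.3594 > 0 → [0.75, 1]

--++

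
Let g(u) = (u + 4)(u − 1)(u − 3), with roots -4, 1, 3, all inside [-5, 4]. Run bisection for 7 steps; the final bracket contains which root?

m = -0.5, g(m) = 18.375 (+); new bracket [-5, -0.5]
m = -2.75, g(m) = 26.953125 (+); new bracket [-5, -2.75]
m = -3.875, g(m) = 4.189453 (+); new bracket [-5, -3.875]
m = -4.4375, g(m) = -17.6931 (−); new bracket [-4.4375, -3.875]
m = -4.15625, g(m) = -5.7655 (−); new bracket [-4.15625, -3.875]
m = -4.015625, g(m) = -0.5498 (−); new bracket [-4.015625, -3.875]
m = -3.9453125, g(m) = 1.8783 (+); new bracket [-4.015625, -3.9453125]

-4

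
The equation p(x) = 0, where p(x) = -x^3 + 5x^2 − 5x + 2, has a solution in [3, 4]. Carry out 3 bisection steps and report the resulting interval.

[3.75, 3.875]

m = 3.5, p(m) = 2.875 (+); new bracket [3.5, 4]
m = 3.75, p(m) = 0.828125 (+); new bracket [3.75, 4]
m = 3.875, p(m) = -0.482422 (−); new bracket [3.75, 3.875]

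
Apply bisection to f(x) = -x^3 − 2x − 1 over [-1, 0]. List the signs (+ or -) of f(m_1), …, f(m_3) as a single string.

+--

x = -0.5 gives f = 0.125, positive; keep [-0.5, 0]
x = -0.25 gives f = -0.484375, negative; keep [-0.5, -0.25]
x = -0.375 gives f = -0.197266, negative; keep [-0.5, -0.375]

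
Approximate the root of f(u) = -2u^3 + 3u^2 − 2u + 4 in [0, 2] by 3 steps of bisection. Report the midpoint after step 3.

1.75

m = 1, f(m) = 3 (+); new bracket [1, 2]
m = 1.5, f(m) = 1 (+); new bracket [1.5, 2]
m = 1.75, f(m) = -1.03125 (−); new bracket [1.5, 1.75]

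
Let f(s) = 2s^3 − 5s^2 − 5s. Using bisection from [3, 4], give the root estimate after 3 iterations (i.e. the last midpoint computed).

3.375

f(3.5) = 7 > 0, so the root lies in [3, 3.5]
f(3.25) = -0.40625 < 0, so the root lies in [3.25, 3.5]
f(3.375) = 3.058594 > 0, so the root lies in [3.25, 3.375]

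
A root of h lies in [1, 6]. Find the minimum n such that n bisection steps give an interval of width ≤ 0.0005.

14

Width after n steps is 5/2^n. Need 2^n ≥ 5/0.0005 = 10000.
2^13 = 8192 < 10000 ≤ 2^14 = 16384, so n = 14.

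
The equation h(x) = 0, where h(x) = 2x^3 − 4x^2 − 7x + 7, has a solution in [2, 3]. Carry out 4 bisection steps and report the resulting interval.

[2.75, 2.8125]

midpoint 2.5: h = -4.25 < 0 → [2.5, 3]
midpoint 2.75: h = -0.90625 < 0 → [2.75, 3]
midpoint 2.875: h = 1.339844 > 0 → [2.75, 2.875]
midpoint 2.8125: h = 0.1665 > 0 → [2.75, 2.8125]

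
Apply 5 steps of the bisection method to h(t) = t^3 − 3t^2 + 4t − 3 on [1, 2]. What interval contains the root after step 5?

[1.65625, 1.6875]

midpoint 1.5: h = -0.375 < 0 → [1.5, 2]
midpoint 1.75: h = 0.171875 > 0 → [1.5, 1.75]
midpoint 1.625: h = -0.130859 < 0 → [1.625, 1.75]
midpoint 1.6875: h = 0.0125 > 0 → [1.625, 1.6875]
midpoint 1.65625: h = -0.0611 < 0 → [1.65625, 1.6875]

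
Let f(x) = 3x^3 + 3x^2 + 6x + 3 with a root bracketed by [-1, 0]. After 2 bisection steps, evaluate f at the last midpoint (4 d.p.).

m = -0.5, f(m) = 0.375 (+); new bracket [-1, -0.5]
m = -0.75, f(m) = -1.078125 (−); new bracket [-0.75, -0.5]

-1.0781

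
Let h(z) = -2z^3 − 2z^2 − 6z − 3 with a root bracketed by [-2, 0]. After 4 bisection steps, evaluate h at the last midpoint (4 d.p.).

0.4570

z = -1 gives h = 3, positive; keep [-1, 0]
z = -0.5 gives h = -0.25, negative; keep [-1, -0.5]
z = -0.75 gives h = 1.21875, positive; keep [-0.75, -0.5]
z = -0.625 gives h = 0.457, positive; keep [-0.625, -0.5]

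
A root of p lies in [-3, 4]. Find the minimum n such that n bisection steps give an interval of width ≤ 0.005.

Width after n steps is 7/2^n. Need 2^n ≥ 7/0.005 = 1400.
2^10 = 1024 < 1400 ≤ 2^11 = 2048, so n = 11.

11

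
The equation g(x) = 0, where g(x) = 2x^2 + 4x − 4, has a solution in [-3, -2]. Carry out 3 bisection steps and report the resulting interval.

m = -2.5, g(m) = -1.5 (−); new bracket [-3, -2.5]
m = -2.75, g(m) = 0.125 (+); new bracket [-2.75, -2.5]
m = -2.625, g(m) = -0.71875 (−); new bracket [-2.75, -2.625]

[-2.75, -2.625]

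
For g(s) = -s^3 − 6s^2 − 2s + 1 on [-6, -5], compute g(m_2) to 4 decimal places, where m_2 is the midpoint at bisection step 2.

4.2344

m = -5.5, g(m) = -3.125 (−); new bracket [-6, -5.5]
m = -5.75, g(m) = 4.234375 (+); new bracket [-5.75, -5.5]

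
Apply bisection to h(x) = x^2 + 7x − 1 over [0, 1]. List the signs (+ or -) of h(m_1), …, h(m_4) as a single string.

++-+

m = 0.5, h(m) = 2.75 (+); new bracket [0, 0.5]
m = 0.25, h(m) = 0.8125 (+); new bracket [0, 0.25]
m = 0.125, h(m) = -0.109375 (−); new bracket [0.125, 0.25]
m = 0.1875, h(m) = 0.3477 (+); new bracket [0.125, 0.1875]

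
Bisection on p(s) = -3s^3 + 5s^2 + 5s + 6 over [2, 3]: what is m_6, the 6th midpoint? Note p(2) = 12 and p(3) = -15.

2.609375

s = 2.5 gives p = 2.875, positive; keep [2.5, 3]
s = 2.75 gives p = -4.828125, negative; keep [2.5, 2.75]
s = 2.625 gives p = -0.685547, negative; keep [2.5, 2.625]
s = 2.5625 gives p = 1.1653, positive; keep [2.5625, 2.625]
s = 2.59375 gives p = 0.2578, positive; keep [2.59375, 2.625]
s = 2.609375 gives p = -0.2094, negative; keep [2.59375, 2.609375]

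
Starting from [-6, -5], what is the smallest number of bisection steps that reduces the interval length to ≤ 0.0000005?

21

Width after n steps is 1/2^n. Need 2^n ≥ 1/0.0000005 = 2000000.
2^20 = 1048576 < 2000000 ≤ 2^21 = 2097152, so n = 21.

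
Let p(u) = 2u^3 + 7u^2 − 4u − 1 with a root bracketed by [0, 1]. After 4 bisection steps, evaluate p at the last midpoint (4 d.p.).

0.2085

p(0.5) = -1 < 0, so the root lies in [0.5, 1]
p(0.75) = 0.78125 > 0, so the root lies in [0.5, 0.75]
p(0.625) = -0.277344 < 0, so the root lies in [0.625, 0.75]
p(0.6875) = 0.2085 > 0, so the root lies in [0.625, 0.6875]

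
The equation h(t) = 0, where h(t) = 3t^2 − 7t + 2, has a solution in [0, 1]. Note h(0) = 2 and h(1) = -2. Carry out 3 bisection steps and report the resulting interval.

midpoint 0.5: h = -0.75 < 0 → [0, 0.5]
midpoint 0.25: h = 0.4375 > 0 → [0.25, 0.5]
midpoint 0.375: h = -0.203125 < 0 → [0.25, 0.375]

[0.25, 0.375]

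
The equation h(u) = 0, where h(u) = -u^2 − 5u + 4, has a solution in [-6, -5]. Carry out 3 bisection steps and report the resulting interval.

[-5.75, -5.625]

h(-5.5) = 1.25 > 0, so the root lies in [-6, -5.5]
h(-5.75) = -0.3125 < 0, so the root lies in [-5.75, -5.5]
h(-5.625) = 0.484375 > 0, so the root lies in [-5.75, -5.625]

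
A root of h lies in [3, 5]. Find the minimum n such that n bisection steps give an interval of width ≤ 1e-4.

15

Width after n steps is 2/2^n. Need 2^n ≥ 2/1e-4 = 20000.
2^14 = 16384 < 20000 ≤ 2^15 = 32768, so n = 15.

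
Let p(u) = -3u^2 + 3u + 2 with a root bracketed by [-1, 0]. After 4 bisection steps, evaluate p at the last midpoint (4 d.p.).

0.1133

midpoint -0.5: p = -0.25 < 0 → [-0.5, 0]
midpoint -0.25: p = 1.0625 > 0 → [-0.5, -0.25]
midpoint -0.375: p = 0.453125 > 0 → [-0.5, -0.375]
midpoint -0.4375: p = 0.1133 > 0 → [-0.5, -0.4375]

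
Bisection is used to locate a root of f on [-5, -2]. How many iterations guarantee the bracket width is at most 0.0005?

Width after n steps is 3/2^n. Need 2^n ≥ 3/0.0005 = 6000.
2^12 = 4096 < 6000 ≤ 2^13 = 8192, so n = 13.

13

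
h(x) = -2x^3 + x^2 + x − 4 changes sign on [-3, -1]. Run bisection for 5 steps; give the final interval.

m = -2, h(m) = 14 (+); new bracket [-2, -1]
m = -1.5, h(m) = 3.5 (+); new bracket [-1.5, -1]
m = -1.25, h(m) = 0.21875 (+); new bracket [-1.25, -1]
m = -1.125, h(m) = -1.0117 (−); new bracket [-1.25, -1.125]
m = -1.1875, h(m) = -0.4282 (−); new bracket [-1.25, -1.1875]

[-1.25, -1.1875]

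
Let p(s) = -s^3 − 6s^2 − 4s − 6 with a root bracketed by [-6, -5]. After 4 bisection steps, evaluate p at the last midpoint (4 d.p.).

s = -5.5 gives p = 0.875, positive; keep [-5.5, -5]
s = -5.25 gives p = -5.671875, negative; keep [-5.5, -5.25]
s = -5.375 gives p = -2.556641, negative; keep [-5.5, -5.375]
s = -5.4375 gives p = -0.8811, negative; keep [-5.5, -5.4375]

-0.8811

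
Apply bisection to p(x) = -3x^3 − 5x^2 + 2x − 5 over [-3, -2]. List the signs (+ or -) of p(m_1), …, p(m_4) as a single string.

+-++

p(-2.5) = 5.625 > 0, so the root lies in [-2.5, -2]
p(-2.25) = -0.640625 < 0, so the root lies in [-2.5, -2.25]
p(-2.375) = 2.236328 > 0, so the root lies in [-2.375, -2.25]
p(-2.3125) = 0.7361 > 0, so the root lies in [-2.3125, -2.25]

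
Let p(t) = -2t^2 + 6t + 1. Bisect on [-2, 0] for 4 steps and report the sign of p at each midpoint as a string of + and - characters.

---+

m = -1, p(m) = -7 (−); new bracket [-1, 0]
m = -0.5, p(m) = -2.5 (−); new bracket [-0.5, 0]
m = -0.25, p(m) = -0.625 (−); new bracket [-0.25, 0]
m = -0.125, p(m) = 0.2188 (+); new bracket [-0.25, -0.125]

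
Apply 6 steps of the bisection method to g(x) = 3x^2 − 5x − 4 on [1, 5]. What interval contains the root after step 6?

[2.25, 2.3125]

g(3) = 8 > 0, so the root lies in [1, 3]
g(2) = -2 < 0, so the root lies in [2, 3]
g(2.5) = 2.25 > 0, so the root lies in [2, 2.5]
g(2.25) = -0.0625 < 0, so the root lies in [2.25, 2.5]
g(2.375) = 1.0469 > 0, so the root lies in [2.25, 2.375]
g(2.3125) = 0.4805 > 0, so the root lies in [2.25, 2.3125]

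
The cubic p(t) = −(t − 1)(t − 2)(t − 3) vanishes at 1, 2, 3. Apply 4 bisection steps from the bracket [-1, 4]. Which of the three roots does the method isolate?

1

t = 1.5 gives p = -0.375, negative; keep [-1, 1.5]
t = 0.25 gives p = 3.609375, positive; keep [0.25, 1.5]
t = 0.875 gives p = 0.298828, positive; keep [0.875, 1.5]
t = 1.1875 gives p = -0.2761, negative; keep [0.875, 1.1875]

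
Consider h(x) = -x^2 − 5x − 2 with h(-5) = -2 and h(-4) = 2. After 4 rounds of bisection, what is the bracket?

[-4.5625, -4.5]

h(-4.5) = 0.25 > 0, so the root lies in [-5, -4.5]
h(-4.75) = -0.8125 < 0, so the root lies in [-4.75, -4.5]
h(-4.625) = -0.265625 < 0, so the root lies in [-4.625, -4.5]
h(-4.5625) = -0.0039 < 0, so the root lies in [-4.5625, -4.5]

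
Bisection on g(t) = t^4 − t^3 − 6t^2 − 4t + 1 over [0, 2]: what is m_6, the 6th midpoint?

t = 1 gives g = -9, negative; keep [0, 1]
t = 0.5 gives g = -2.5625, negative; keep [0, 0.5]
t = 0.25 gives g = -0.386719, negative; keep [0, 0.25]
t = 0.125 gives g = 0.4045, positive; keep [0.125, 0.25]
t = 0.1875 gives g = 0.0337, positive; keep [0.1875, 0.25]
t = 0.21875 gives g = -0.1703, negative; keep [0.1875, 0.21875]

0.21875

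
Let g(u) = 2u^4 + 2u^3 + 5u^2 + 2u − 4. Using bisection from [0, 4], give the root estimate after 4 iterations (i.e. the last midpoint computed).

m = 2, g(m) = 68 (+); new bracket [0, 2]
m = 1, g(m) = 7 (+); new bracket [0, 1]
m = 0.5, g(m) = -1.375 (−); new bracket [0.5, 1]
m = 0.75, g(m) = 1.7891 (+); new bracket [0.5, 0.75]

0.75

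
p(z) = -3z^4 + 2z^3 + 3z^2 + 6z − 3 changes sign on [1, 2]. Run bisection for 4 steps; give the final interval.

midpoint 1.5: p = 4.3125 > 0 → [1.5, 2]
midpoint 1.75: p = -0.730469 < 0 → [1.5, 1.75]
midpoint 1.625: p = 2.335205 > 0 → [1.625, 1.75]
midpoint 1.6875: p = 0.9514 > 0 → [1.6875, 1.75]

[1.6875, 1.75]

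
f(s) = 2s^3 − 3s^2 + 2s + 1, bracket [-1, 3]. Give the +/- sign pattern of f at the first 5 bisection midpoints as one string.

++-+-

s = 1 gives f = 2, positive; keep [-1, 1]
s = 0 gives f = 1, positive; keep [-1, 0]
s = -0.5 gives f = -1, negative; keep [-0.5, 0]
s = -0.25 gives f = 0.2812, positive; keep [-0.5, -0.25]
s = -0.375 gives f = -0.2773, negative; keep [-0.375, -0.25]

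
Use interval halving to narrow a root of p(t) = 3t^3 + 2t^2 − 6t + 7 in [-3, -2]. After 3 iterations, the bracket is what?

[-2.125, -2]

midpoint -2.5: p = -12.375 < 0 → [-2.5, -2]
midpoint -2.25: p = -3.546875 < 0 → [-2.25, -2]
midpoint -2.125: p = -0.005859 < 0 → [-2.125, -2]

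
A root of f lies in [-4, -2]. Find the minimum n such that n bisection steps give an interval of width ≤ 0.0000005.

Width after n steps is 2/2^n. Need 2^n ≥ 2/0.0000005 = 4000000.
2^21 = 2097152 < 4000000 ≤ 2^22 = 4194304, so n = 22.

22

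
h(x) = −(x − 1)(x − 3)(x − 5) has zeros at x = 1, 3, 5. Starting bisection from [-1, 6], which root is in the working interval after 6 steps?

1

x = 2.5 gives h = -1.875, negative; keep [-1, 2.5]
x = 0.75 gives h = 2.390625, positive; keep [0.75, 2.5]
x = 1.625 gives h = -2.900391, negative; keep [0.75, 1.625]
x = 1.1875 gives h = -1.2957, negative; keep [0.75, 1.1875]
x = 0.96875 gives h = 0.2559, positive; keep [0.96875, 1.1875]
x = 1.078125 gives h = -0.5889, negative; keep [0.96875, 1.078125]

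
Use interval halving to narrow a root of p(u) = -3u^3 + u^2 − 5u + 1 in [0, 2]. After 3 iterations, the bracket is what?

[0, 0.25]

m = 1, p(m) = -6 (−); new bracket [0, 1]
m = 0.5, p(m) = -1.625 (−); new bracket [0, 0.5]
m = 0.25, p(m) = -0.234375 (−); new bracket [0, 0.25]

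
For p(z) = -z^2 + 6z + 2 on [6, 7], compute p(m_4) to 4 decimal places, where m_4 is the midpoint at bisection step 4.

0.0273

p(6.5) = -1.25 < 0, so the root lies in [6, 6.5]
p(6.25) = 0.4375 > 0, so the root lies in [6.25, 6.5]
p(6.375) = -0.390625 < 0, so the root lies in [6.25, 6.375]
p(6.3125) = 0.0273 > 0, so the root lies in [6.3125, 6.375]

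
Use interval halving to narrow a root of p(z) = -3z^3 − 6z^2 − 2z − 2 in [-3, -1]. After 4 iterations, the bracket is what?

midpoint -2: p = 2 > 0 → [-2, -1]
midpoint -1.5: p = -2.375 < 0 → [-2, -1.5]
midpoint -1.75: p = -0.796875 < 0 → [-2, -1.75]
midpoint -1.875: p = 0.4316 > 0 → [-1.875, -1.75]

[-1.875, -1.75]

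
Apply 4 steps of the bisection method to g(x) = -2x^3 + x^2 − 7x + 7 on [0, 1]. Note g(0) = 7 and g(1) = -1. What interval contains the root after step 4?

[0.875, 0.9375]

g(0.5) = 3.5 > 0, so the root lies in [0.5, 1]
g(0.75) = 1.46875 > 0, so the root lies in [0.75, 1]
g(0.875) = 0.300781 > 0, so the root lies in [0.875, 1]
g(0.9375) = -0.3315 < 0, so the root lies in [0.875, 0.9375]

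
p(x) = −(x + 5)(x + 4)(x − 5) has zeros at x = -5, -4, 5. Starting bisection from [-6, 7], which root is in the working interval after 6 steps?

5

m = 0.5, p(m) = 111.375 (+); new bracket [0.5, 7]
m = 3.75, p(m) = 84.765625 (+); new bracket [3.75, 7]
m = 5.375, p(m) = -36.474609 (−); new bracket [3.75, 5.375]
m = 4.5625, p(m) = 35.822 (+); new bracket [4.5625, 5.375]
m = 4.96875, p(m) = 2.794 (+); new bracket [4.96875, 5.375]
m = 5.171875, p(m) = -16.0351 (−); new bracket [4.96875, 5.171875]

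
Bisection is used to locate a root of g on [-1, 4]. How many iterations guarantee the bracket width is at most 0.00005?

Width after n steps is 5/2^n. Need 2^n ≥ 5/0.00005 = 100000.
2^16 = 65536 < 100000 ≤ 2^17 = 131072, so n = 17.

17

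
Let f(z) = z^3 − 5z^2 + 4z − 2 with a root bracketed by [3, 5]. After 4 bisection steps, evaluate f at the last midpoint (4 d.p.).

f(4) = -2 < 0, so the root lies in [4, 5]
f(4.5) = 5.875 > 0, so the root lies in [4, 4.5]
f(4.25) = 1.453125 > 0, so the root lies in [4, 4.25]
f(4.125) = -0.3887 < 0, so the root lies in [4.125, 4.25]

-0.3887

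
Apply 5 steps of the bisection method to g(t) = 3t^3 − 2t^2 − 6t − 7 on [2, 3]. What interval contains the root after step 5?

[2.09375, 2.125]

m = 2.5, g(m) = 12.375 (+); new bracket [2, 2.5]
m = 2.25, g(m) = 3.546875 (+); new bracket [2, 2.25]
m = 2.125, g(m) = 0.005859 (+); new bracket [2, 2.125]
m = 2.0625, g(m) = -1.5618 (−); new bracket [2.0625, 2.125]
m = 2.09375, g(m) = -0.7944 (−); new bracket [2.09375, 2.125]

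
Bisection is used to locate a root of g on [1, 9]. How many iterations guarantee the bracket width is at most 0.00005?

18

Width after n steps is 8/2^n. Need 2^n ≥ 8/0.00005 = 160000.
2^17 = 131072 < 160000 ≤ 2^18 = 262144, so n = 18.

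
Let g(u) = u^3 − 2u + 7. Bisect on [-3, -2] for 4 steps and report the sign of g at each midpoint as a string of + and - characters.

-+--

g(-2.5) = -3.625 < 0, so the root lies in [-2.5, -2]
g(-2.25) = 0.109375 > 0, so the root lies in [-2.5, -2.25]
g(-2.375) = -1.646484 < 0, so the root lies in [-2.375, -2.25]
g(-2.3125) = -0.7415 < 0, so the root lies in [-2.3125, -2.25]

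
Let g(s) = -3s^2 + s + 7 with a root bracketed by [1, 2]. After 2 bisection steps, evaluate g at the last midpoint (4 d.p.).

-0.4375

s = 1.5 gives g = 1.75, positive; keep [1.5, 2]
s = 1.75 gives g = -0.4375, negative; keep [1.5, 1.75]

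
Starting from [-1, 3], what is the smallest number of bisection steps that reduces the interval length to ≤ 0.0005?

Width after n steps is 4/2^n. Need 2^n ≥ 4/0.0005 = 8000.
2^12 = 4096 < 8000 ≤ 2^13 = 8192, so n = 13.

13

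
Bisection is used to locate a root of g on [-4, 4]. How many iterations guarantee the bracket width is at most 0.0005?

Width after n steps is 8/2^n. Need 2^n ≥ 8/0.0005 = 16000.
2^13 = 8192 < 16000 ≤ 2^14 = 16384, so n = 14.

14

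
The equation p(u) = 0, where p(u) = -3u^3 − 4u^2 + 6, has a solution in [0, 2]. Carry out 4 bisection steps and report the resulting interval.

midpoint 1: p = -1 < 0 → [0, 1]
midpoint 0.5: p = 4.625 > 0 → [0.5, 1]
midpoint 0.75: p = 2.484375 > 0 → [0.75, 1]
midpoint 0.875: p = 0.9277 > 0 → [0.875, 1]

[0.875, 1]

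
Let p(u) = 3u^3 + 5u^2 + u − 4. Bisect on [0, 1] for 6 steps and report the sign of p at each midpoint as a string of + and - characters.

m = 0.5, p(m) = -1.875 (−); new bracket [0.5, 1]
m = 0.75, p(m) = 0.828125 (+); new bracket [0.5, 0.75]
m = 0.625, p(m) = -0.689453 (−); new bracket [0.625, 0.75]
m = 0.6875, p(m) = 0.0256 (+); new bracket [0.625, 0.6875]
m = 0.65625, p(m) = -0.3426 (−); new bracket [0.65625, 0.6875]
m = 0.671875, p(m) = -0.1612 (−); new bracket [0.671875, 0.6875]

-+-+--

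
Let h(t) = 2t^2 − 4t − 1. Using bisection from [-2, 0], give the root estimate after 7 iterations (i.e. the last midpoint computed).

m = -1, h(m) = 5 (+); new bracket [-1, 0]
m = -0.5, h(m) = 1.5 (+); new bracket [-0.5, 0]
m = -0.25, h(m) = 0.125 (+); new bracket [-0.25, 0]
m = -0.125, h(m) = -0.4688 (−); new bracket [-0.25, -0.125]
m = -0.1875, h(m) = -0.1797 (−); new bracket [-0.25, -0.1875]
m = -0.21875, h(m) = -0.0293 (−); new bracket [-0.25, -0.21875]
m = -0.234375, h(m) = 0.0474 (+); new bracket [-0.234375, -0.21875]

-0.234375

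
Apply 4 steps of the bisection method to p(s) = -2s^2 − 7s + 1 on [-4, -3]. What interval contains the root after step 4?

p(-3.5) = 1 > 0, so the root lies in [-4, -3.5]
p(-3.75) = -0.875 < 0, so the root lies in [-3.75, -3.5]
p(-3.625) = 0.09375 > 0, so the root lies in [-3.75, -3.625]
p(-3.6875) = -0.3828 < 0, so the root lies in [-3.6875, -3.625]

[-3.6875, -3.625]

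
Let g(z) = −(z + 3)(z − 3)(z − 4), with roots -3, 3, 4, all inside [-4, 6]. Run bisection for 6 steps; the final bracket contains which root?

g(1) = -24 < 0, so the root lies in [-4, 1]
g(-1.5) = -37.125 < 0, so the root lies in [-4, -1.5]
g(-2.75) = -9.703125 < 0, so the root lies in [-4, -2.75]
g(-3.375) = 17.6309 > 0, so the root lies in [-3.375, -2.75]
g(-3.0625) = 2.676 > 0, so the root lies in [-3.0625, -2.75]
g(-2.90625) = -3.8241 < 0, so the root lies in [-3.0625, -2.90625]

-3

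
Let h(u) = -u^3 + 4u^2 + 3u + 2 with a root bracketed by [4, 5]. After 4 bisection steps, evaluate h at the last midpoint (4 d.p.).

midpoint 4.5: h = 5.375 > 0 → [4.5, 5]
midpoint 4.75: h = -0.671875 < 0 → [4.5, 4.75]
midpoint 4.625: h = 2.505859 > 0 → [4.625, 4.75]
midpoint 4.6875: h = 0.9563 > 0 → [4.6875, 4.75]

0.9563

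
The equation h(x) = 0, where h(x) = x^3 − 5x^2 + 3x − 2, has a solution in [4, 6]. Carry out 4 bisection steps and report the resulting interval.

[4.375, 4.5]

midpoint 5: h = 13 > 0 → [4, 5]
midpoint 4.5: h = 1.375 > 0 → [4, 4.5]
midpoint 4.25: h = -2.796875 < 0 → [4.25, 4.5]
midpoint 4.375: h = -0.8379 < 0 → [4.375, 4.5]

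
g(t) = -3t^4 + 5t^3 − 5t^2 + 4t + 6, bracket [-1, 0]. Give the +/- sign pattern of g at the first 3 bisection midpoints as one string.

midpoint -0.5: g = 1.9375 > 0 → [-1, -0.5]
midpoint -0.75: g = -2.871094 < 0 → [-0.75, -0.5]
midpoint -0.625: g = -0.131592 < 0 → [-0.625, -0.5]

+--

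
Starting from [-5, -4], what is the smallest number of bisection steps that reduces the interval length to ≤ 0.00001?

17

Width after n steps is 1/2^n. Need 2^n ≥ 1/0.00001 = 100000.
2^16 = 65536 < 100000 ≤ 2^17 = 131072, so n = 17.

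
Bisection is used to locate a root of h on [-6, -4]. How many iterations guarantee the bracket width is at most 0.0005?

Width after n steps is 2/2^n. Need 2^n ≥ 2/0.0005 = 4000.
2^11 = 2048 < 4000 ≤ 2^12 = 4096, so n = 12.

12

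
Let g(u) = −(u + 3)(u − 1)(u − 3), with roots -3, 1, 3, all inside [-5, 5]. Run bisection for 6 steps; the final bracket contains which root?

-3

u = 0 gives g = -9, negative; keep [-5, 0]
u = -2.5 gives g = -9.625, negative; keep [-5, -2.5]
u = -3.75 gives g = 24.046875, positive; keep [-3.75, -2.5]
u = -3.125 gives g = 3.1582, positive; keep [-3.125, -2.5]
u = -2.8125 gives g = -4.155, negative; keep [-3.125, -2.8125]
u = -2.96875 gives g = -0.7403, negative; keep [-3.125, -2.96875]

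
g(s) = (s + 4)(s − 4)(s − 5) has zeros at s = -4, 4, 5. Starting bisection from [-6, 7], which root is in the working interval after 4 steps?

-4

s = 0.5 gives g = 70.875, positive; keep [-6, 0.5]
s = -2.75 gives g = 65.390625, positive; keep [-6, -2.75]
s = -4.375 gives g = -29.443359, negative; keep [-4.375, -2.75]
s = -3.5625 gives g = 28.3298, positive; keep [-4.375, -3.5625]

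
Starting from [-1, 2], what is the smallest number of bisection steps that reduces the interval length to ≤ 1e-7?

Width after n steps is 3/2^n. Need 2^n ≥ 3/1e-7 = 30000000.
2^24 = 16777216 < 30000000 ≤ 2^25 = 33554432, so n = 25.

25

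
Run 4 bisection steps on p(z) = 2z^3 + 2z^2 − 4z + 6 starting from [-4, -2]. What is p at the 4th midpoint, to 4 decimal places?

m = -3, p(m) = -18 (−); new bracket [-3, -2]
m = -2.5, p(m) = -2.75 (−); new bracket [-2.5, -2]
m = -2.25, p(m) = 2.34375 (+); new bracket [-2.5, -2.25]
m = -2.375, p(m) = -0.0117 (−); new bracket [-2.375, -2.25]

-0.0117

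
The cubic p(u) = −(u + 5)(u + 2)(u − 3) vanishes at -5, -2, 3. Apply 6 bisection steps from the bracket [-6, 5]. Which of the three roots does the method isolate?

p(-0.5) = 23.625 > 0, so the root lies in [-0.5, 5]
p(2.25) = 23.109375 > 0, so the root lies in [2.25, 5]
p(3.625) = -30.322266 < 0, so the root lies in [2.25, 3.625]
p(2.9375) = 2.4495 > 0, so the root lies in [2.9375, 3.625]
p(3.28125) = -12.3006 < 0, so the root lies in [2.9375, 3.28125]
p(3.109375) = -4.5318 < 0, so the root lies in [2.9375, 3.109375]

3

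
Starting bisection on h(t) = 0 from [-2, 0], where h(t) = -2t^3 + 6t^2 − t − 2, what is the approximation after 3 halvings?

h(-1) = 7 > 0, so the root lies in [-1, 0]
h(-0.5) = 0.25 > 0, so the root lies in [-0.5, 0]
h(-0.25) = -1.34375 < 0, so the root lies in [-0.5, -0.25]

-0.25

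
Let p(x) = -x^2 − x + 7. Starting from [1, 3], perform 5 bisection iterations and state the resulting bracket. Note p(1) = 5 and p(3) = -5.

[2.1875, 2.25]

p(2) = 1 > 0, so the root lies in [2, 3]
p(2.5) = -1.75 < 0, so the root lies in [2, 2.5]
p(2.25) = -0.3125 < 0, so the root lies in [2, 2.25]
p(2.125) = 0.3594 > 0, so the root lies in [2.125, 2.25]
p(2.1875) = 0.0273 > 0, so the root lies in [2.1875, 2.25]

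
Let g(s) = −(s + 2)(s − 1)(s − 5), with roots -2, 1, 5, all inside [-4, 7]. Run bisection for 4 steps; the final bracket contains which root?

5

g(1.5) = 6.125 > 0, so the root lies in [1.5, 7]
g(4.25) = 15.234375 > 0, so the root lies in [4.25, 7]
g(5.625) = -22.041016 < 0, so the root lies in [4.25, 5.625]
g(4.9375) = 1.7073 > 0, so the root lies in [4.9375, 5.625]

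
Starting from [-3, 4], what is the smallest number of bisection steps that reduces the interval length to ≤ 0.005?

Width after n steps is 7/2^n. Need 2^n ≥ 7/0.005 = 1400.
2^10 = 1024 < 1400 ≤ 2^11 = 2048, so n = 11.

11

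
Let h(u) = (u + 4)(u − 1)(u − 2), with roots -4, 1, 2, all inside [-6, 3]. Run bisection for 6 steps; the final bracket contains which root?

m = -1.5, h(m) = 21.875 (+); new bracket [-6, -1.5]
m = -3.75, h(m) = 6.828125 (+); new bracket [-6, -3.75]
m = -4.875, h(m) = -35.341797 (−); new bracket [-4.875, -3.75]
m = -4.3125, h(m) = -10.4797 (−); new bracket [-4.3125, -3.75]
m = -4.03125, h(m) = -0.9483 (−); new bracket [-4.03125, -3.75]
m = -3.890625, h(m) = 3.151 (+); new bracket [-4.03125, -3.890625]

-4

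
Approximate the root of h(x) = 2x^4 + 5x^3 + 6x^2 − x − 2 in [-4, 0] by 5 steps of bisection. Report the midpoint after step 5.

midpoint -2: h = 16 > 0 → [-2, 0]
midpoint -1: h = 2 > 0 → [-1, 0]
midpoint -0.5: h = -0.5 < 0 → [-1, -0.5]
midpoint -0.75: h = 0.6484 > 0 → [-0.75, -0.5]
midpoint -0.625: h = 0.0532 > 0 → [-0.625, -0.5]

-0.625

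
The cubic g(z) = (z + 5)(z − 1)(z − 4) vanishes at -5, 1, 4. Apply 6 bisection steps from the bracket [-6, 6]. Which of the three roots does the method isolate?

g(0) = 20 > 0, so the root lies in [-6, 0]
g(-3) = 56 > 0, so the root lies in [-6, -3]
g(-4.5) = 23.375 > 0, so the root lies in [-6, -4.5]
g(-5.25) = -14.4531 < 0, so the root lies in [-5.25, -4.5]
g(-4.875) = 6.5176 > 0, so the root lies in [-5.25, -4.875]
g(-5.0625) = -3.4338 < 0, so the root lies in [-5.0625, -4.875]

-5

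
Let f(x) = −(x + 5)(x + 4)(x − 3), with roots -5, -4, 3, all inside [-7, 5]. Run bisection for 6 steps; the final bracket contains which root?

f(-1) = 48 > 0, so the root lies in [-1, 5]
f(2) = 42 > 0, so the root lies in [2, 5]
f(3.5) = -31.875 < 0, so the root lies in [2, 3.5]
f(2.75) = 13.0781 > 0, so the root lies in [2.75, 3.5]
f(3.125) = -7.2363 < 0, so the root lies in [2.75, 3.125]
f(2.9375) = 3.4417 > 0, so the root lies in [2.9375, 3.125]

3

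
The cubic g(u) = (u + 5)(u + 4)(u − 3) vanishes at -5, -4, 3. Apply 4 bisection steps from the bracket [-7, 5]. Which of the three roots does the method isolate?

3

g(-1) = -48 < 0, so the root lies in [-1, 5]
g(2) = -42 < 0, so the root lies in [2, 5]
g(3.5) = 31.875 > 0, so the root lies in [2, 3.5]
g(2.75) = -13.0781 < 0, so the root lies in [2.75, 3.5]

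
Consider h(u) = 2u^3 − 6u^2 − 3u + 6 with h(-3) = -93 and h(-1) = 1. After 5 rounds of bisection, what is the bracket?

midpoint -2: h = -28 < 0 → [-2, -1]
midpoint -1.5: h = -9.75 < 0 → [-1.5, -1]
midpoint -1.25: h = -3.53125 < 0 → [-1.25, -1]
midpoint -1.125: h = -1.0664 < 0 → [-1.125, -1]
midpoint -1.0625: h = 0.0151 > 0 → [-1.125, -1.0625]

[-1.125, -1.0625]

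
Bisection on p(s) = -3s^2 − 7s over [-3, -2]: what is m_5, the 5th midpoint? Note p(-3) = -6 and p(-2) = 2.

p(-2.5) = -1.25 < 0, so the root lies in [-2.5, -2]
p(-2.25) = 0.5625 > 0, so the root lies in [-2.5, -2.25]
p(-2.375) = -0.296875 < 0, so the root lies in [-2.375, -2.25]
p(-2.3125) = 0.1445 > 0, so the root lies in [-2.375, -2.3125]
p(-2.34375) = -0.0732 < 0, so the root lies in [-2.34375, -2.3125]

-2.34375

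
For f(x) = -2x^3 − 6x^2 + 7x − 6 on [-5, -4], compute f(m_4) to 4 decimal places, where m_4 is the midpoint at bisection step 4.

f(-4.5) = 23.25 > 0, so the root lies in [-4.5, -4]
f(-4.25) = 9.40625 > 0, so the root lies in [-4.25, -4]
f(-4.125) = 3.410156 > 0, so the root lies in [-4.125, -4]
f(-4.0625) = 0.6333 > 0, so the root lies in [-4.0625, -4]

0.6333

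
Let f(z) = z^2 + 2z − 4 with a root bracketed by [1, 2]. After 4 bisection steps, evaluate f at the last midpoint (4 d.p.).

midpoint 1.5: f = 1.25 > 0 → [1, 1.5]
midpoint 1.25: f = 0.0625 > 0 → [1, 1.25]
midpoint 1.125: f = -0.484375 < 0 → [1.125, 1.25]
midpoint 1.1875: f = -0.2148 < 0 → [1.1875, 1.25]

-0.2148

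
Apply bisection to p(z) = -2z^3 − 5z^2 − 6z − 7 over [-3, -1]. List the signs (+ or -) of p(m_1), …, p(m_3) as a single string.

+--

p(-2) = 1 > 0, so the root lies in [-2, -1]
p(-1.5) = -2.5 < 0, so the root lies in [-2, -1.5]
p(-1.75) = -1.09375 < 0, so the root lies in [-2, -1.75]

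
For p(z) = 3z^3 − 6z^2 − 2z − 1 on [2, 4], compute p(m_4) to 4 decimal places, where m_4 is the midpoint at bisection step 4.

0.5957

p(3) = 20 > 0, so the root lies in [2, 3]
p(2.5) = 3.375 > 0, so the root lies in [2, 2.5]
p(2.25) = -1.703125 < 0, so the root lies in [2.25, 2.5]
p(2.375) = 0.5957 > 0, so the root lies in [2.25, 2.375]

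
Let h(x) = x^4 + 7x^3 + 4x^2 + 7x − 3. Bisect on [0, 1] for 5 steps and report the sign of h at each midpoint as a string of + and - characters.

h(0.5) = 2.4375 > 0, so the root lies in [0, 0.5]
h(0.25) = -0.886719 < 0, so the root lies in [0.25, 0.5]
h(0.375) = 0.576416 > 0, so the root lies in [0.25, 0.375]
h(0.3125) = -0.1987 < 0, so the root lies in [0.3125, 0.375]
h(0.34375) = 0.1772 > 0, so the root lies in [0.3125, 0.34375]

+-+-+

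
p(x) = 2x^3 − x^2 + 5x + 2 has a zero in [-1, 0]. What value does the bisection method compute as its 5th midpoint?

x = -0.5 gives p = -1, negative; keep [-0.5, 0]
x = -0.25 gives p = 0.65625, positive; keep [-0.5, -0.25]
x = -0.375 gives p = -0.121094, negative; keep [-0.375, -0.25]
x = -0.3125 gives p = 0.2788, positive; keep [-0.375, -0.3125]
x = -0.34375 gives p = 0.0818, positive; keep [-0.375, -0.34375]

-0.34375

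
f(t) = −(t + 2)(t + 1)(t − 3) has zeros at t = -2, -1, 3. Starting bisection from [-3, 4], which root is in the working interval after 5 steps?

3

midpoint 0.5: f = 9.375 > 0 → [0.5, 4]
midpoint 2.25: f = 10.359375 > 0 → [2.25, 4]
midpoint 3.125: f = -2.642578 < 0 → [2.25, 3.125]
midpoint 2.6875: f = 5.4016 > 0 → [2.6875, 3.125]
midpoint 2.90625: f = 1.7967 > 0 → [2.90625, 3.125]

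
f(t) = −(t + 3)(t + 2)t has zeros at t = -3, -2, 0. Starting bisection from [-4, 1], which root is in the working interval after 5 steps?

0

t = -1.5 gives f = 1.125, positive; keep [-1.5, 1]
t = -0.25 gives f = 1.203125, positive; keep [-0.25, 1]
t = 0.375 gives f = -3.005859, negative; keep [-0.25, 0.375]
t = 0.0625 gives f = -0.3948, negative; keep [-0.25, 0.0625]
t = -0.09375 gives f = 0.5194, positive; keep [-0.09375, 0.0625]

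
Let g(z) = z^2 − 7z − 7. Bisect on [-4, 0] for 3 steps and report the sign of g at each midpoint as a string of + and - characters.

m = -2, g(m) = 11 (+); new bracket [-2, 0]
m = -1, g(m) = 1 (+); new bracket [-1, 0]
m = -0.5, g(m) = -3.25 (−); new bracket [-1, -0.5]

++-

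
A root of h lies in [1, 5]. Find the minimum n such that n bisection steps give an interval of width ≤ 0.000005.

20

Width after n steps is 4/2^n. Need 2^n ≥ 4/0.000005 = 800000.
2^19 = 524288 < 800000 ≤ 2^20 = 1048576, so n = 20.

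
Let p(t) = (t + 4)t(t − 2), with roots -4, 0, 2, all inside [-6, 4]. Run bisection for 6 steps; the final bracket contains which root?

t = -1 gives p = 9, positive; keep [-6, -1]
t = -3.5 gives p = 9.625, positive; keep [-6, -3.5]
t = -4.75 gives p = -24.046875, negative; keep [-4.75, -3.5]
t = -4.125 gives p = -3.1582, negative; keep [-4.125, -3.5]
t = -3.8125 gives p = 4.155, positive; keep [-4.125, -3.8125]
t = -3.96875 gives p = 0.7403, positive; keep [-4.125, -3.96875]

-4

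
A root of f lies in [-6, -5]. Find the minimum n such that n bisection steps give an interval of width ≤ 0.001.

10

Width after n steps is 1/2^n. Need 2^n ≥ 1/0.001 = 1000.
2^9 = 512 < 1000 ≤ 2^10 = 1024, so n = 10.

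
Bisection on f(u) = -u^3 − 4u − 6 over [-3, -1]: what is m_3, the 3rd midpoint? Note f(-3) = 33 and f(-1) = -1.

m = -2, f(m) = 10 (+); new bracket [-2, -1]
m = -1.5, f(m) = 3.375 (+); new bracket [-1.5, -1]
m = -1.25, f(m) = 0.953125 (+); new bracket [-1.25, -1]

-1.25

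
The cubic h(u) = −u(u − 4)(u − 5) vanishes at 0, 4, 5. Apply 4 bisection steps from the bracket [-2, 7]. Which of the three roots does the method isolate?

0

u = 2.5 gives h = -9.375, negative; keep [-2, 2.5]
u = 0.25 gives h = -4.453125, negative; keep [-2, 0.25]
u = -0.875 gives h = 25.060547, positive; keep [-0.875, 0.25]
u = -0.3125 gives h = 7.1594, positive; keep [-0.3125, 0.25]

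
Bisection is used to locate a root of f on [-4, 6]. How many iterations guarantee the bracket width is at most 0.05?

8

Width after n steps is 10/2^n. Need 2^n ≥ 10/0.05 = 200.
2^7 = 128 < 200 ≤ 2^8 = 256, so n = 8.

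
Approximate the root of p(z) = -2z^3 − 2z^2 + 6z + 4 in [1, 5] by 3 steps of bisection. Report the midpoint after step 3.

1.5

m = 3, p(m) = -50 (−); new bracket [1, 3]
m = 2, p(m) = -8 (−); new bracket [1, 2]
m = 1.5, p(m) = 1.75 (+); new bracket [1.5, 2]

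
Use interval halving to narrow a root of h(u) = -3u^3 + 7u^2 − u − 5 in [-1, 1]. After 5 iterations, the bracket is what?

m = 0, h(m) = -5 (−); new bracket [-1, 0]
m = -0.5, h(m) = -2.375 (−); new bracket [-1, -0.5]
m = -0.75, h(m) = 0.953125 (+); new bracket [-0.75, -0.5]
m = -0.625, h(m) = -0.9082 (−); new bracket [-0.75, -0.625]
m = -0.6875, h(m) = -0.0291 (−); new bracket [-0.75, -0.6875]

[-0.75, -0.6875]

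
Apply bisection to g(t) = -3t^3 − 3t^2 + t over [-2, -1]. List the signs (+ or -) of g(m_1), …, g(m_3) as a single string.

+-+

midpoint -1.5: g = 1.875 > 0 → [-1.5, -1]
midpoint -1.25: g = -0.078125 < 0 → [-1.5, -1.25]
midpoint -1.375: g = 0.751953 > 0 → [-1.375, -1.25]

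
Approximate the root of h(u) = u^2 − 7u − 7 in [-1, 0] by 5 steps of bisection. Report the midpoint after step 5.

u = -0.5 gives h = -3.25, negative; keep [-1, -0.5]
u = -0.75 gives h = -1.1875, negative; keep [-1, -0.75]
u = -0.875 gives h = -0.109375, negative; keep [-1, -0.875]
u = -0.9375 gives h = 0.4414, positive; keep [-0.9375, -0.875]
u = -0.90625 gives h = 0.165, positive; keep [-0.90625, -0.875]

-0.90625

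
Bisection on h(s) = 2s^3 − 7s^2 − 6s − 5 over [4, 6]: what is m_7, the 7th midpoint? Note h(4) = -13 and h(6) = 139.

s = 5 gives h = 40, positive; keep [4, 5]
s = 4.5 gives h = 8.5, positive; keep [4, 4.5]
s = 4.25 gives h = -3.40625, negative; keep [4.25, 4.5]
s = 4.375 gives h = 2.2461, positive; keep [4.25, 4.375]
s = 4.3125 gives h = -0.6538, negative; keep [4.3125, 4.375]
s = 4.34375 gives h = 0.7775, positive; keep [4.3125, 4.34375]
s = 4.328125 gives h = 0.0572, positive; keep [4.3125, 4.328125]

4.328125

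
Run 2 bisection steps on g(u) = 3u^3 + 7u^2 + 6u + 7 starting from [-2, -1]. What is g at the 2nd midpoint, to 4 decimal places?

1.8594

m = -1.5, g(m) = 3.625 (+); new bracket [-2, -1.5]
m = -1.75, g(m) = 1.859375 (+); new bracket [-2, -1.75]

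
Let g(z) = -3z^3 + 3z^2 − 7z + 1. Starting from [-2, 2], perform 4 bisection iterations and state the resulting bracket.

[0, 0.25]

z = 0 gives g = 1, positive; keep [0, 2]
z = 1 gives g = -6, negative; keep [0, 1]
z = 0.5 gives g = -2.125, negative; keep [0, 0.5]
z = 0.25 gives g = -0.6094, negative; keep [0, 0.25]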